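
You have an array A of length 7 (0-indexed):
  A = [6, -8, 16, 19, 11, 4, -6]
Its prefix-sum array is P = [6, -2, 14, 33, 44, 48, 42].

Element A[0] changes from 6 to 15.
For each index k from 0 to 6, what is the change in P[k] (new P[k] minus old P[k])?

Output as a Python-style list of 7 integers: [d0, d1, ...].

Element change: A[0] 6 -> 15, delta = 9
For k < 0: P[k] unchanged, delta_P[k] = 0
For k >= 0: P[k] shifts by exactly 9
Delta array: [9, 9, 9, 9, 9, 9, 9]

Answer: [9, 9, 9, 9, 9, 9, 9]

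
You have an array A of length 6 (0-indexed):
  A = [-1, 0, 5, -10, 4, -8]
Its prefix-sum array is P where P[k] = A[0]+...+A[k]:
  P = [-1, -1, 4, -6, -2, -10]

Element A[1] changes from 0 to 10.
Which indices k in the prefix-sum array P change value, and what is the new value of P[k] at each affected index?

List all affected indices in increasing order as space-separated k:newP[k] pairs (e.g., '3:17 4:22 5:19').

Answer: 1:9 2:14 3:4 4:8 5:0

Derivation:
P[k] = A[0] + ... + A[k]
P[k] includes A[1] iff k >= 1
Affected indices: 1, 2, ..., 5; delta = 10
  P[1]: -1 + 10 = 9
  P[2]: 4 + 10 = 14
  P[3]: -6 + 10 = 4
  P[4]: -2 + 10 = 8
  P[5]: -10 + 10 = 0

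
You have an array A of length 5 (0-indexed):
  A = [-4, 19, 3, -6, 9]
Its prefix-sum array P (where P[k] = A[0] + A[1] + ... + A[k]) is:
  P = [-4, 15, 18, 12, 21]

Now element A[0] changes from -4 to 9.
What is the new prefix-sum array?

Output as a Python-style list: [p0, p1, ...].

Change: A[0] -4 -> 9, delta = 13
P[k] for k < 0: unchanged (A[0] not included)
P[k] for k >= 0: shift by delta = 13
  P[0] = -4 + 13 = 9
  P[1] = 15 + 13 = 28
  P[2] = 18 + 13 = 31
  P[3] = 12 + 13 = 25
  P[4] = 21 + 13 = 34

Answer: [9, 28, 31, 25, 34]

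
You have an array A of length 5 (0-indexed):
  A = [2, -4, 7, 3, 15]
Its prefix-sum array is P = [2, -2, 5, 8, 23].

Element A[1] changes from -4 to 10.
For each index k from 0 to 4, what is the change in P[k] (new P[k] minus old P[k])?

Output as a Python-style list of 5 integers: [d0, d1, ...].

Element change: A[1] -4 -> 10, delta = 14
For k < 1: P[k] unchanged, delta_P[k] = 0
For k >= 1: P[k] shifts by exactly 14
Delta array: [0, 14, 14, 14, 14]

Answer: [0, 14, 14, 14, 14]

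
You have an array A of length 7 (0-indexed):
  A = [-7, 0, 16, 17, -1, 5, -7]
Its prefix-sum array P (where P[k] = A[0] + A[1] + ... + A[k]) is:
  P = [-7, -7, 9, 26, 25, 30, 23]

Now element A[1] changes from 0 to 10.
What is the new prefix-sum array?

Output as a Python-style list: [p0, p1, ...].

Change: A[1] 0 -> 10, delta = 10
P[k] for k < 1: unchanged (A[1] not included)
P[k] for k >= 1: shift by delta = 10
  P[0] = -7 + 0 = -7
  P[1] = -7 + 10 = 3
  P[2] = 9 + 10 = 19
  P[3] = 26 + 10 = 36
  P[4] = 25 + 10 = 35
  P[5] = 30 + 10 = 40
  P[6] = 23 + 10 = 33

Answer: [-7, 3, 19, 36, 35, 40, 33]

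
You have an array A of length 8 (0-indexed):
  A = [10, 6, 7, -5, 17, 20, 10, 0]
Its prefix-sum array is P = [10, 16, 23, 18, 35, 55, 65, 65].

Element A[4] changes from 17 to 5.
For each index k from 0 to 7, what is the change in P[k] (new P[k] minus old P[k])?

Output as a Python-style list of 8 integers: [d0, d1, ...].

Answer: [0, 0, 0, 0, -12, -12, -12, -12]

Derivation:
Element change: A[4] 17 -> 5, delta = -12
For k < 4: P[k] unchanged, delta_P[k] = 0
For k >= 4: P[k] shifts by exactly -12
Delta array: [0, 0, 0, 0, -12, -12, -12, -12]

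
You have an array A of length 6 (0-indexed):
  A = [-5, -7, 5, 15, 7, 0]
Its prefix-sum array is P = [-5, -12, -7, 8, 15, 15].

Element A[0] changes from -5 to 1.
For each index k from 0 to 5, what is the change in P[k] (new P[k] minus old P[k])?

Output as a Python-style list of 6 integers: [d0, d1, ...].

Answer: [6, 6, 6, 6, 6, 6]

Derivation:
Element change: A[0] -5 -> 1, delta = 6
For k < 0: P[k] unchanged, delta_P[k] = 0
For k >= 0: P[k] shifts by exactly 6
Delta array: [6, 6, 6, 6, 6, 6]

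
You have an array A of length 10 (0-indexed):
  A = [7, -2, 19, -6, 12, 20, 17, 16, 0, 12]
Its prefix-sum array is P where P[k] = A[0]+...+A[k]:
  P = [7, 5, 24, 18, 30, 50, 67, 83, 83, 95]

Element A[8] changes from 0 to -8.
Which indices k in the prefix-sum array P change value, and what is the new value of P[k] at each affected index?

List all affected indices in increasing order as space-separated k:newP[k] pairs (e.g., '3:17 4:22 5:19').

Answer: 8:75 9:87

Derivation:
P[k] = A[0] + ... + A[k]
P[k] includes A[8] iff k >= 8
Affected indices: 8, 9, ..., 9; delta = -8
  P[8]: 83 + -8 = 75
  P[9]: 95 + -8 = 87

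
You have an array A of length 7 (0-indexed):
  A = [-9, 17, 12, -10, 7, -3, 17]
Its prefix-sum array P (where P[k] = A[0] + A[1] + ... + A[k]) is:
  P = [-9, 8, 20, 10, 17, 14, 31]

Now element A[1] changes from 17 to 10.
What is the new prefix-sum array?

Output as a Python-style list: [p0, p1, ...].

Change: A[1] 17 -> 10, delta = -7
P[k] for k < 1: unchanged (A[1] not included)
P[k] for k >= 1: shift by delta = -7
  P[0] = -9 + 0 = -9
  P[1] = 8 + -7 = 1
  P[2] = 20 + -7 = 13
  P[3] = 10 + -7 = 3
  P[4] = 17 + -7 = 10
  P[5] = 14 + -7 = 7
  P[6] = 31 + -7 = 24

Answer: [-9, 1, 13, 3, 10, 7, 24]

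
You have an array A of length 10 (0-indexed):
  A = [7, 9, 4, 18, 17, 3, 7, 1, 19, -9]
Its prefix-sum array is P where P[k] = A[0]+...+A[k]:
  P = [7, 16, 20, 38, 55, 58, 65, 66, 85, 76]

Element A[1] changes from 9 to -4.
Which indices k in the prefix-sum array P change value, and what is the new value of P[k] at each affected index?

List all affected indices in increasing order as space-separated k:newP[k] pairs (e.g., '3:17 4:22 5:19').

Answer: 1:3 2:7 3:25 4:42 5:45 6:52 7:53 8:72 9:63

Derivation:
P[k] = A[0] + ... + A[k]
P[k] includes A[1] iff k >= 1
Affected indices: 1, 2, ..., 9; delta = -13
  P[1]: 16 + -13 = 3
  P[2]: 20 + -13 = 7
  P[3]: 38 + -13 = 25
  P[4]: 55 + -13 = 42
  P[5]: 58 + -13 = 45
  P[6]: 65 + -13 = 52
  P[7]: 66 + -13 = 53
  P[8]: 85 + -13 = 72
  P[9]: 76 + -13 = 63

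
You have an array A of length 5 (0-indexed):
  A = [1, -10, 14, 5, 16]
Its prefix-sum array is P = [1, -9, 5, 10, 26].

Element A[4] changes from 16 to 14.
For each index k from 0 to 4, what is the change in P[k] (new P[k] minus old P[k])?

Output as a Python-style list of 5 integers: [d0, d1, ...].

Element change: A[4] 16 -> 14, delta = -2
For k < 4: P[k] unchanged, delta_P[k] = 0
For k >= 4: P[k] shifts by exactly -2
Delta array: [0, 0, 0, 0, -2]

Answer: [0, 0, 0, 0, -2]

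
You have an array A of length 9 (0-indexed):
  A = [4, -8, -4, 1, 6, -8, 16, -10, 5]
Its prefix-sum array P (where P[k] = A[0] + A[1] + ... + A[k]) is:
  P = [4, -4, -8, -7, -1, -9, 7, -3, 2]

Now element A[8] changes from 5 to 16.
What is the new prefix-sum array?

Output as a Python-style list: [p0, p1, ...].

Change: A[8] 5 -> 16, delta = 11
P[k] for k < 8: unchanged (A[8] not included)
P[k] for k >= 8: shift by delta = 11
  P[0] = 4 + 0 = 4
  P[1] = -4 + 0 = -4
  P[2] = -8 + 0 = -8
  P[3] = -7 + 0 = -7
  P[4] = -1 + 0 = -1
  P[5] = -9 + 0 = -9
  P[6] = 7 + 0 = 7
  P[7] = -3 + 0 = -3
  P[8] = 2 + 11 = 13

Answer: [4, -4, -8, -7, -1, -9, 7, -3, 13]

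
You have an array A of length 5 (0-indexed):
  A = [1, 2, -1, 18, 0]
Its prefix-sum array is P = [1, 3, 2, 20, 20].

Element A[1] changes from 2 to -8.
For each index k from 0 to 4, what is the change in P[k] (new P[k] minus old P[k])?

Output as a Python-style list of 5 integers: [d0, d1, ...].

Answer: [0, -10, -10, -10, -10]

Derivation:
Element change: A[1] 2 -> -8, delta = -10
For k < 1: P[k] unchanged, delta_P[k] = 0
For k >= 1: P[k] shifts by exactly -10
Delta array: [0, -10, -10, -10, -10]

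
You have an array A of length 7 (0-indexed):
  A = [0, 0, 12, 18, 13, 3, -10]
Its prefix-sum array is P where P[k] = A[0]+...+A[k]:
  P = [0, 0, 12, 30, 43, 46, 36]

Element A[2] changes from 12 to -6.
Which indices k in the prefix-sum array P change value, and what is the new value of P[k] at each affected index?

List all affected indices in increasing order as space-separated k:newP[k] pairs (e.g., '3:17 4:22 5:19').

P[k] = A[0] + ... + A[k]
P[k] includes A[2] iff k >= 2
Affected indices: 2, 3, ..., 6; delta = -18
  P[2]: 12 + -18 = -6
  P[3]: 30 + -18 = 12
  P[4]: 43 + -18 = 25
  P[5]: 46 + -18 = 28
  P[6]: 36 + -18 = 18

Answer: 2:-6 3:12 4:25 5:28 6:18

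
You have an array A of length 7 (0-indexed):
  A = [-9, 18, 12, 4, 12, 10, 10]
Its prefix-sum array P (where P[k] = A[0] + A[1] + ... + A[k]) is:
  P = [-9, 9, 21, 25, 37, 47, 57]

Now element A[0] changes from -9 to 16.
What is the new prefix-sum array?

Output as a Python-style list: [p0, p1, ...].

Change: A[0] -9 -> 16, delta = 25
P[k] for k < 0: unchanged (A[0] not included)
P[k] for k >= 0: shift by delta = 25
  P[0] = -9 + 25 = 16
  P[1] = 9 + 25 = 34
  P[2] = 21 + 25 = 46
  P[3] = 25 + 25 = 50
  P[4] = 37 + 25 = 62
  P[5] = 47 + 25 = 72
  P[6] = 57 + 25 = 82

Answer: [16, 34, 46, 50, 62, 72, 82]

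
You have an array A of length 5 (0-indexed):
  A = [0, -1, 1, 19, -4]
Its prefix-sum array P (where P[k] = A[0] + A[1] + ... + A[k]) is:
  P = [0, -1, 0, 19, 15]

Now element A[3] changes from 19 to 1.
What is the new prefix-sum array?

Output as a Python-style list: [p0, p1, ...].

Change: A[3] 19 -> 1, delta = -18
P[k] for k < 3: unchanged (A[3] not included)
P[k] for k >= 3: shift by delta = -18
  P[0] = 0 + 0 = 0
  P[1] = -1 + 0 = -1
  P[2] = 0 + 0 = 0
  P[3] = 19 + -18 = 1
  P[4] = 15 + -18 = -3

Answer: [0, -1, 0, 1, -3]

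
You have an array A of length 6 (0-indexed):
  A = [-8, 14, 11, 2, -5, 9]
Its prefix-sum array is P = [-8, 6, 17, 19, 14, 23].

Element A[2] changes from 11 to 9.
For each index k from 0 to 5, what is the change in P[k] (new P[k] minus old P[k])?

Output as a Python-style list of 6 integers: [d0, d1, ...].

Answer: [0, 0, -2, -2, -2, -2]

Derivation:
Element change: A[2] 11 -> 9, delta = -2
For k < 2: P[k] unchanged, delta_P[k] = 0
For k >= 2: P[k] shifts by exactly -2
Delta array: [0, 0, -2, -2, -2, -2]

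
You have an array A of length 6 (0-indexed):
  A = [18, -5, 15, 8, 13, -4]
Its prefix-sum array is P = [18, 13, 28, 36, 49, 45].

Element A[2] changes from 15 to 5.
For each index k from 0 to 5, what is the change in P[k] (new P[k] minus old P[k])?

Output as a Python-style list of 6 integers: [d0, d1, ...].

Answer: [0, 0, -10, -10, -10, -10]

Derivation:
Element change: A[2] 15 -> 5, delta = -10
For k < 2: P[k] unchanged, delta_P[k] = 0
For k >= 2: P[k] shifts by exactly -10
Delta array: [0, 0, -10, -10, -10, -10]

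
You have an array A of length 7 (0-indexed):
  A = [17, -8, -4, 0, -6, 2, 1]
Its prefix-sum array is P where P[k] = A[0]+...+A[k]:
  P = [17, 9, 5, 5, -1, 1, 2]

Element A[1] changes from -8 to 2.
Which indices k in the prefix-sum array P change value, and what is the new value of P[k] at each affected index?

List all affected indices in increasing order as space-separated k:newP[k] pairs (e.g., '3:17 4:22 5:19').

Answer: 1:19 2:15 3:15 4:9 5:11 6:12

Derivation:
P[k] = A[0] + ... + A[k]
P[k] includes A[1] iff k >= 1
Affected indices: 1, 2, ..., 6; delta = 10
  P[1]: 9 + 10 = 19
  P[2]: 5 + 10 = 15
  P[3]: 5 + 10 = 15
  P[4]: -1 + 10 = 9
  P[5]: 1 + 10 = 11
  P[6]: 2 + 10 = 12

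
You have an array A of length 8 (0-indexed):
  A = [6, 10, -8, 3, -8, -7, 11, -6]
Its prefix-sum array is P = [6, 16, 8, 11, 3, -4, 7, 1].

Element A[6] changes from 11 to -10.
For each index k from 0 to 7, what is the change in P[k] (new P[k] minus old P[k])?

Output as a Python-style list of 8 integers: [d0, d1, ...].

Answer: [0, 0, 0, 0, 0, 0, -21, -21]

Derivation:
Element change: A[6] 11 -> -10, delta = -21
For k < 6: P[k] unchanged, delta_P[k] = 0
For k >= 6: P[k] shifts by exactly -21
Delta array: [0, 0, 0, 0, 0, 0, -21, -21]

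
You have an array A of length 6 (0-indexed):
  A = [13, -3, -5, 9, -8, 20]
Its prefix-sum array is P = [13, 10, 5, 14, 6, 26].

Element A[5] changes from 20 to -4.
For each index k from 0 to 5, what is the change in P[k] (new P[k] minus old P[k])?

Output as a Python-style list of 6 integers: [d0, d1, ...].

Answer: [0, 0, 0, 0, 0, -24]

Derivation:
Element change: A[5] 20 -> -4, delta = -24
For k < 5: P[k] unchanged, delta_P[k] = 0
For k >= 5: P[k] shifts by exactly -24
Delta array: [0, 0, 0, 0, 0, -24]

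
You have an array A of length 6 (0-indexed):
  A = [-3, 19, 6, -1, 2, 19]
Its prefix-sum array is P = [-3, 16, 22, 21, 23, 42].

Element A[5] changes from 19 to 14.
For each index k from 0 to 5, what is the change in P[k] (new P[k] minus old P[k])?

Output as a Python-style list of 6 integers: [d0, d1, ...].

Element change: A[5] 19 -> 14, delta = -5
For k < 5: P[k] unchanged, delta_P[k] = 0
For k >= 5: P[k] shifts by exactly -5
Delta array: [0, 0, 0, 0, 0, -5]

Answer: [0, 0, 0, 0, 0, -5]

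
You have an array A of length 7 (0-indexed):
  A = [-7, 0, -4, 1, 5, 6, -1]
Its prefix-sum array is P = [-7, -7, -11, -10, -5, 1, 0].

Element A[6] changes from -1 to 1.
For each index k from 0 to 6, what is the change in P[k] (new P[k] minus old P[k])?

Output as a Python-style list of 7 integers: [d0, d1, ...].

Element change: A[6] -1 -> 1, delta = 2
For k < 6: P[k] unchanged, delta_P[k] = 0
For k >= 6: P[k] shifts by exactly 2
Delta array: [0, 0, 0, 0, 0, 0, 2]

Answer: [0, 0, 0, 0, 0, 0, 2]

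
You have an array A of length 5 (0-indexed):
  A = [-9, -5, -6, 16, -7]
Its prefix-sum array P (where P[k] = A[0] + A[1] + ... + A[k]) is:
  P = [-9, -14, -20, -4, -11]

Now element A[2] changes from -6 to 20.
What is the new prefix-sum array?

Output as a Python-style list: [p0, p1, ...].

Change: A[2] -6 -> 20, delta = 26
P[k] for k < 2: unchanged (A[2] not included)
P[k] for k >= 2: shift by delta = 26
  P[0] = -9 + 0 = -9
  P[1] = -14 + 0 = -14
  P[2] = -20 + 26 = 6
  P[3] = -4 + 26 = 22
  P[4] = -11 + 26 = 15

Answer: [-9, -14, 6, 22, 15]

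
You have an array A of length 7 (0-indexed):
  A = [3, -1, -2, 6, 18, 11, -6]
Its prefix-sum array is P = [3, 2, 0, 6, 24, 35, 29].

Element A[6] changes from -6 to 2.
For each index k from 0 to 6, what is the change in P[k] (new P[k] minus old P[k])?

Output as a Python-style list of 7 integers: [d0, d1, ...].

Answer: [0, 0, 0, 0, 0, 0, 8]

Derivation:
Element change: A[6] -6 -> 2, delta = 8
For k < 6: P[k] unchanged, delta_P[k] = 0
For k >= 6: P[k] shifts by exactly 8
Delta array: [0, 0, 0, 0, 0, 0, 8]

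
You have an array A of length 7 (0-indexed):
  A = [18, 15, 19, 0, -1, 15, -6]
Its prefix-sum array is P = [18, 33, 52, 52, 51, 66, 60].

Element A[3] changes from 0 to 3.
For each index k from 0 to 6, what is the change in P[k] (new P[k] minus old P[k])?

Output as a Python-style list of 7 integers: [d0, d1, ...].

Element change: A[3] 0 -> 3, delta = 3
For k < 3: P[k] unchanged, delta_P[k] = 0
For k >= 3: P[k] shifts by exactly 3
Delta array: [0, 0, 0, 3, 3, 3, 3]

Answer: [0, 0, 0, 3, 3, 3, 3]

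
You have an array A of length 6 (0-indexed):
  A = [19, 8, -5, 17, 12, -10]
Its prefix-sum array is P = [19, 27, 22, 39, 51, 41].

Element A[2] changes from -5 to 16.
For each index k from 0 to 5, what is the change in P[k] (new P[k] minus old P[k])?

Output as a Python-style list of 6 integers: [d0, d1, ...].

Answer: [0, 0, 21, 21, 21, 21]

Derivation:
Element change: A[2] -5 -> 16, delta = 21
For k < 2: P[k] unchanged, delta_P[k] = 0
For k >= 2: P[k] shifts by exactly 21
Delta array: [0, 0, 21, 21, 21, 21]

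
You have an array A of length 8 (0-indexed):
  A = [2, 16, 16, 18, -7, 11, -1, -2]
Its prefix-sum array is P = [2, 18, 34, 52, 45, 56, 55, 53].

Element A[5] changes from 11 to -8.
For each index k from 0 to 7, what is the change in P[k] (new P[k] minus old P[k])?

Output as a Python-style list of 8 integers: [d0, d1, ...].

Answer: [0, 0, 0, 0, 0, -19, -19, -19]

Derivation:
Element change: A[5] 11 -> -8, delta = -19
For k < 5: P[k] unchanged, delta_P[k] = 0
For k >= 5: P[k] shifts by exactly -19
Delta array: [0, 0, 0, 0, 0, -19, -19, -19]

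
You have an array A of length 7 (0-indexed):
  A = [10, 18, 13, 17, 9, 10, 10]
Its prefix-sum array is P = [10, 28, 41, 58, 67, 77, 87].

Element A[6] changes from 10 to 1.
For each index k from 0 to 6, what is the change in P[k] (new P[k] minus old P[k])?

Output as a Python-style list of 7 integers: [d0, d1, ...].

Element change: A[6] 10 -> 1, delta = -9
For k < 6: P[k] unchanged, delta_P[k] = 0
For k >= 6: P[k] shifts by exactly -9
Delta array: [0, 0, 0, 0, 0, 0, -9]

Answer: [0, 0, 0, 0, 0, 0, -9]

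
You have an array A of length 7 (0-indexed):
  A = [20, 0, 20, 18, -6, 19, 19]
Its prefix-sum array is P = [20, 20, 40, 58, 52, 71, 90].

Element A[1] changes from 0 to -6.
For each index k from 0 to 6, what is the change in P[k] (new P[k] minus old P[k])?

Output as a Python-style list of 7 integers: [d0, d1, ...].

Element change: A[1] 0 -> -6, delta = -6
For k < 1: P[k] unchanged, delta_P[k] = 0
For k >= 1: P[k] shifts by exactly -6
Delta array: [0, -6, -6, -6, -6, -6, -6]

Answer: [0, -6, -6, -6, -6, -6, -6]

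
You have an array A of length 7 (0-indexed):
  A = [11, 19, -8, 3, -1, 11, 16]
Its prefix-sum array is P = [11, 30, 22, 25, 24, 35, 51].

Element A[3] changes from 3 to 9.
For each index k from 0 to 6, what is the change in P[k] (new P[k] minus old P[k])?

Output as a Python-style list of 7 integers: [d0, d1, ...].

Element change: A[3] 3 -> 9, delta = 6
For k < 3: P[k] unchanged, delta_P[k] = 0
For k >= 3: P[k] shifts by exactly 6
Delta array: [0, 0, 0, 6, 6, 6, 6]

Answer: [0, 0, 0, 6, 6, 6, 6]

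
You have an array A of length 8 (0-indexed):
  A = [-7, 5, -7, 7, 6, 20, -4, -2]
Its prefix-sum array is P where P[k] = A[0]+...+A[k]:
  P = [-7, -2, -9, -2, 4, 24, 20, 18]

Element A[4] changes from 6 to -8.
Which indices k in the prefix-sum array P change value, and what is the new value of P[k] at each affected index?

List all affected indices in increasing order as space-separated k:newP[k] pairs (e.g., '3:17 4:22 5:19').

P[k] = A[0] + ... + A[k]
P[k] includes A[4] iff k >= 4
Affected indices: 4, 5, ..., 7; delta = -14
  P[4]: 4 + -14 = -10
  P[5]: 24 + -14 = 10
  P[6]: 20 + -14 = 6
  P[7]: 18 + -14 = 4

Answer: 4:-10 5:10 6:6 7:4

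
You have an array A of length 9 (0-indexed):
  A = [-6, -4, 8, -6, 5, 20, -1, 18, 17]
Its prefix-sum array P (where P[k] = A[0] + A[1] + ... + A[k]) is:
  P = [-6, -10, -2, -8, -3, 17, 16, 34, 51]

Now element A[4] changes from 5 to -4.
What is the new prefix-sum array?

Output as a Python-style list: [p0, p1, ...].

Answer: [-6, -10, -2, -8, -12, 8, 7, 25, 42]

Derivation:
Change: A[4] 5 -> -4, delta = -9
P[k] for k < 4: unchanged (A[4] not included)
P[k] for k >= 4: shift by delta = -9
  P[0] = -6 + 0 = -6
  P[1] = -10 + 0 = -10
  P[2] = -2 + 0 = -2
  P[3] = -8 + 0 = -8
  P[4] = -3 + -9 = -12
  P[5] = 17 + -9 = 8
  P[6] = 16 + -9 = 7
  P[7] = 34 + -9 = 25
  P[8] = 51 + -9 = 42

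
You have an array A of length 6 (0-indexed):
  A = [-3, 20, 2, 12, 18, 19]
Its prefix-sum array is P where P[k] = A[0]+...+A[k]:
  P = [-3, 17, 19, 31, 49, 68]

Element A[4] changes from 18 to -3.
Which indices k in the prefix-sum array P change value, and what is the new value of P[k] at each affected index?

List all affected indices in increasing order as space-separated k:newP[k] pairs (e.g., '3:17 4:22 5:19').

P[k] = A[0] + ... + A[k]
P[k] includes A[4] iff k >= 4
Affected indices: 4, 5, ..., 5; delta = -21
  P[4]: 49 + -21 = 28
  P[5]: 68 + -21 = 47

Answer: 4:28 5:47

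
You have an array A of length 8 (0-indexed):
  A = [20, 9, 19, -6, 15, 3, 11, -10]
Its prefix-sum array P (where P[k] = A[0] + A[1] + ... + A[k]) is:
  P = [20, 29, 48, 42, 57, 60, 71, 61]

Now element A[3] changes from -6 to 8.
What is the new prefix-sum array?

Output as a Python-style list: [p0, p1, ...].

Change: A[3] -6 -> 8, delta = 14
P[k] for k < 3: unchanged (A[3] not included)
P[k] for k >= 3: shift by delta = 14
  P[0] = 20 + 0 = 20
  P[1] = 29 + 0 = 29
  P[2] = 48 + 0 = 48
  P[3] = 42 + 14 = 56
  P[4] = 57 + 14 = 71
  P[5] = 60 + 14 = 74
  P[6] = 71 + 14 = 85
  P[7] = 61 + 14 = 75

Answer: [20, 29, 48, 56, 71, 74, 85, 75]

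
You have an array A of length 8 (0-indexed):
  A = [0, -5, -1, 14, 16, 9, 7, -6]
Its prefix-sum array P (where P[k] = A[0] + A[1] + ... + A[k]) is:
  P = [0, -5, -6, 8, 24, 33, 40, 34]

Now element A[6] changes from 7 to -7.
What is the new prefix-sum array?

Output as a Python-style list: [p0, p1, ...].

Change: A[6] 7 -> -7, delta = -14
P[k] for k < 6: unchanged (A[6] not included)
P[k] for k >= 6: shift by delta = -14
  P[0] = 0 + 0 = 0
  P[1] = -5 + 0 = -5
  P[2] = -6 + 0 = -6
  P[3] = 8 + 0 = 8
  P[4] = 24 + 0 = 24
  P[5] = 33 + 0 = 33
  P[6] = 40 + -14 = 26
  P[7] = 34 + -14 = 20

Answer: [0, -5, -6, 8, 24, 33, 26, 20]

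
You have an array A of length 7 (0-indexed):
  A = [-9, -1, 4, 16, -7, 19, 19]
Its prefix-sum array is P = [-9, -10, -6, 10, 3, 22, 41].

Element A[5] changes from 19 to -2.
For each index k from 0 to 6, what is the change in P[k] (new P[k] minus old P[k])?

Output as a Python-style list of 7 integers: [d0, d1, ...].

Answer: [0, 0, 0, 0, 0, -21, -21]

Derivation:
Element change: A[5] 19 -> -2, delta = -21
For k < 5: P[k] unchanged, delta_P[k] = 0
For k >= 5: P[k] shifts by exactly -21
Delta array: [0, 0, 0, 0, 0, -21, -21]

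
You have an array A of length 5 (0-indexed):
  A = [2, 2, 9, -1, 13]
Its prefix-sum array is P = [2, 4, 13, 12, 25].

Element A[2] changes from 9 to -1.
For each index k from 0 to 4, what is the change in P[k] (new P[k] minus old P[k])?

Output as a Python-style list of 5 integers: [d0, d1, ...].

Element change: A[2] 9 -> -1, delta = -10
For k < 2: P[k] unchanged, delta_P[k] = 0
For k >= 2: P[k] shifts by exactly -10
Delta array: [0, 0, -10, -10, -10]

Answer: [0, 0, -10, -10, -10]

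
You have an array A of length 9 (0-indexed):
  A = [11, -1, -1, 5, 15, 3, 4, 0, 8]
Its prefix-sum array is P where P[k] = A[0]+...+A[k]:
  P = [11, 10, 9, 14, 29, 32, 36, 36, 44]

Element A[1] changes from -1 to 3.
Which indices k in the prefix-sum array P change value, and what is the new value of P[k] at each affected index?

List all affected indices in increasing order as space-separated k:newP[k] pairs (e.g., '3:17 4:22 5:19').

P[k] = A[0] + ... + A[k]
P[k] includes A[1] iff k >= 1
Affected indices: 1, 2, ..., 8; delta = 4
  P[1]: 10 + 4 = 14
  P[2]: 9 + 4 = 13
  P[3]: 14 + 4 = 18
  P[4]: 29 + 4 = 33
  P[5]: 32 + 4 = 36
  P[6]: 36 + 4 = 40
  P[7]: 36 + 4 = 40
  P[8]: 44 + 4 = 48

Answer: 1:14 2:13 3:18 4:33 5:36 6:40 7:40 8:48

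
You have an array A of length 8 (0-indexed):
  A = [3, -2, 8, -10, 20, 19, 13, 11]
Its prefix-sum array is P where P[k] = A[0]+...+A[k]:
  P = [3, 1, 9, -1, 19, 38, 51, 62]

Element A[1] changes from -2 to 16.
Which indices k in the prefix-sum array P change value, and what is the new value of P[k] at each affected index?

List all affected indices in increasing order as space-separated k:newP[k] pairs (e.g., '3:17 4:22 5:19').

Answer: 1:19 2:27 3:17 4:37 5:56 6:69 7:80

Derivation:
P[k] = A[0] + ... + A[k]
P[k] includes A[1] iff k >= 1
Affected indices: 1, 2, ..., 7; delta = 18
  P[1]: 1 + 18 = 19
  P[2]: 9 + 18 = 27
  P[3]: -1 + 18 = 17
  P[4]: 19 + 18 = 37
  P[5]: 38 + 18 = 56
  P[6]: 51 + 18 = 69
  P[7]: 62 + 18 = 80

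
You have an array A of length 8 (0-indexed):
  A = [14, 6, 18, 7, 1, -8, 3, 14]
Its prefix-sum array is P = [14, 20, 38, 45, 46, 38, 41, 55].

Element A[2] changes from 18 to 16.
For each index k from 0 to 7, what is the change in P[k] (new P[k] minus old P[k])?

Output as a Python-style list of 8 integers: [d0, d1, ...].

Answer: [0, 0, -2, -2, -2, -2, -2, -2]

Derivation:
Element change: A[2] 18 -> 16, delta = -2
For k < 2: P[k] unchanged, delta_P[k] = 0
For k >= 2: P[k] shifts by exactly -2
Delta array: [0, 0, -2, -2, -2, -2, -2, -2]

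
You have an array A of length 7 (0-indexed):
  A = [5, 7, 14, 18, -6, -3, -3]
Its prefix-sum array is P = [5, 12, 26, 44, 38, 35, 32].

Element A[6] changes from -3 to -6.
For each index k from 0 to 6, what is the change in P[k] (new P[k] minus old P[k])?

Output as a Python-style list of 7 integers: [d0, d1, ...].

Answer: [0, 0, 0, 0, 0, 0, -3]

Derivation:
Element change: A[6] -3 -> -6, delta = -3
For k < 6: P[k] unchanged, delta_P[k] = 0
For k >= 6: P[k] shifts by exactly -3
Delta array: [0, 0, 0, 0, 0, 0, -3]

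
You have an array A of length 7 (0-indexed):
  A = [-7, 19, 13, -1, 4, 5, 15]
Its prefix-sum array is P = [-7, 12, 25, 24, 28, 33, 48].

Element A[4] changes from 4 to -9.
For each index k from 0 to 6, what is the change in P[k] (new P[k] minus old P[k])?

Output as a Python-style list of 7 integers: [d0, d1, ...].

Element change: A[4] 4 -> -9, delta = -13
For k < 4: P[k] unchanged, delta_P[k] = 0
For k >= 4: P[k] shifts by exactly -13
Delta array: [0, 0, 0, 0, -13, -13, -13]

Answer: [0, 0, 0, 0, -13, -13, -13]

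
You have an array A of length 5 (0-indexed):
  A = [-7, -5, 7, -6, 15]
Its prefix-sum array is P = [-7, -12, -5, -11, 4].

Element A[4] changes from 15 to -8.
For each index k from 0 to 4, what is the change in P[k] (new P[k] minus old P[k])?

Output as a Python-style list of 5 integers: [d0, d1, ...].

Element change: A[4] 15 -> -8, delta = -23
For k < 4: P[k] unchanged, delta_P[k] = 0
For k >= 4: P[k] shifts by exactly -23
Delta array: [0, 0, 0, 0, -23]

Answer: [0, 0, 0, 0, -23]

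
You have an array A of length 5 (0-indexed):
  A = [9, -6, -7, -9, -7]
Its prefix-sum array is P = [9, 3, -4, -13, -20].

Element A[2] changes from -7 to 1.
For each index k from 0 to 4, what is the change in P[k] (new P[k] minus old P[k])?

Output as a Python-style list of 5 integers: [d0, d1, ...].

Element change: A[2] -7 -> 1, delta = 8
For k < 2: P[k] unchanged, delta_P[k] = 0
For k >= 2: P[k] shifts by exactly 8
Delta array: [0, 0, 8, 8, 8]

Answer: [0, 0, 8, 8, 8]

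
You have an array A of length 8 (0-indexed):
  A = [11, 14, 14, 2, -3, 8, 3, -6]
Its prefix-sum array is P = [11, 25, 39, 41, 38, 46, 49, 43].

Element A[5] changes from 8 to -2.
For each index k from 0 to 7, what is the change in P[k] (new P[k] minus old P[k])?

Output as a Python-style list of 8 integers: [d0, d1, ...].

Answer: [0, 0, 0, 0, 0, -10, -10, -10]

Derivation:
Element change: A[5] 8 -> -2, delta = -10
For k < 5: P[k] unchanged, delta_P[k] = 0
For k >= 5: P[k] shifts by exactly -10
Delta array: [0, 0, 0, 0, 0, -10, -10, -10]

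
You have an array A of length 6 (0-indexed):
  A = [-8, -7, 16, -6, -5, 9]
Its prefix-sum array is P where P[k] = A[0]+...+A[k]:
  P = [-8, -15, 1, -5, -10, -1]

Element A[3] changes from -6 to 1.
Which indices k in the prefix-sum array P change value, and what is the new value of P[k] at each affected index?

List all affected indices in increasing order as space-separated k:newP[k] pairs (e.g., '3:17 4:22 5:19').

Answer: 3:2 4:-3 5:6

Derivation:
P[k] = A[0] + ... + A[k]
P[k] includes A[3] iff k >= 3
Affected indices: 3, 4, ..., 5; delta = 7
  P[3]: -5 + 7 = 2
  P[4]: -10 + 7 = -3
  P[5]: -1 + 7 = 6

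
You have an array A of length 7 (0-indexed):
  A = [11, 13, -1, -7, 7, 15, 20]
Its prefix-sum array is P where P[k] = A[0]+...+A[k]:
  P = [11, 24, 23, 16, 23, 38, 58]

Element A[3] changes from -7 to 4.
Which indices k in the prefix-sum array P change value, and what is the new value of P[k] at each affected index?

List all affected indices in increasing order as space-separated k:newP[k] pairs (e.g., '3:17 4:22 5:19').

P[k] = A[0] + ... + A[k]
P[k] includes A[3] iff k >= 3
Affected indices: 3, 4, ..., 6; delta = 11
  P[3]: 16 + 11 = 27
  P[4]: 23 + 11 = 34
  P[5]: 38 + 11 = 49
  P[6]: 58 + 11 = 69

Answer: 3:27 4:34 5:49 6:69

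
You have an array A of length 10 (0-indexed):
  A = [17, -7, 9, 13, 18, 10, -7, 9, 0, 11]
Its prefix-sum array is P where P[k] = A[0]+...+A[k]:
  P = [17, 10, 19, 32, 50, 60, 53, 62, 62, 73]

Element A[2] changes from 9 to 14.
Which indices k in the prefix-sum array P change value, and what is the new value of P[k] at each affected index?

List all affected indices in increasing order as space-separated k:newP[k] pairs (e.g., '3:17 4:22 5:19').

Answer: 2:24 3:37 4:55 5:65 6:58 7:67 8:67 9:78

Derivation:
P[k] = A[0] + ... + A[k]
P[k] includes A[2] iff k >= 2
Affected indices: 2, 3, ..., 9; delta = 5
  P[2]: 19 + 5 = 24
  P[3]: 32 + 5 = 37
  P[4]: 50 + 5 = 55
  P[5]: 60 + 5 = 65
  P[6]: 53 + 5 = 58
  P[7]: 62 + 5 = 67
  P[8]: 62 + 5 = 67
  P[9]: 73 + 5 = 78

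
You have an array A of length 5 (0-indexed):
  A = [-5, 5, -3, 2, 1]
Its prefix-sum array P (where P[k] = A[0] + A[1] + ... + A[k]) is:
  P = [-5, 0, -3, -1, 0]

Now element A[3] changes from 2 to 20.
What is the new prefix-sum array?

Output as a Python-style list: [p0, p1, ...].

Change: A[3] 2 -> 20, delta = 18
P[k] for k < 3: unchanged (A[3] not included)
P[k] for k >= 3: shift by delta = 18
  P[0] = -5 + 0 = -5
  P[1] = 0 + 0 = 0
  P[2] = -3 + 0 = -3
  P[3] = -1 + 18 = 17
  P[4] = 0 + 18 = 18

Answer: [-5, 0, -3, 17, 18]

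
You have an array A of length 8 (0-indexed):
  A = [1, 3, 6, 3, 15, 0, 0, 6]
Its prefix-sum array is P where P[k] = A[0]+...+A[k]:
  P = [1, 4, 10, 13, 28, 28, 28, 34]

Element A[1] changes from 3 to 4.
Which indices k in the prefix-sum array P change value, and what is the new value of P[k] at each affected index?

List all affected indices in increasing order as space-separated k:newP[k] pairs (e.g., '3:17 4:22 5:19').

P[k] = A[0] + ... + A[k]
P[k] includes A[1] iff k >= 1
Affected indices: 1, 2, ..., 7; delta = 1
  P[1]: 4 + 1 = 5
  P[2]: 10 + 1 = 11
  P[3]: 13 + 1 = 14
  P[4]: 28 + 1 = 29
  P[5]: 28 + 1 = 29
  P[6]: 28 + 1 = 29
  P[7]: 34 + 1 = 35

Answer: 1:5 2:11 3:14 4:29 5:29 6:29 7:35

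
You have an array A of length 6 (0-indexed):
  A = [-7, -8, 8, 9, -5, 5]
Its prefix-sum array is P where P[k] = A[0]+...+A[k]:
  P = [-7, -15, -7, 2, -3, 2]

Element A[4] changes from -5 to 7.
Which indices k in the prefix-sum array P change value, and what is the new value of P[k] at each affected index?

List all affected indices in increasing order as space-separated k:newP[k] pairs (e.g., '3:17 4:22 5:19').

Answer: 4:9 5:14

Derivation:
P[k] = A[0] + ... + A[k]
P[k] includes A[4] iff k >= 4
Affected indices: 4, 5, ..., 5; delta = 12
  P[4]: -3 + 12 = 9
  P[5]: 2 + 12 = 14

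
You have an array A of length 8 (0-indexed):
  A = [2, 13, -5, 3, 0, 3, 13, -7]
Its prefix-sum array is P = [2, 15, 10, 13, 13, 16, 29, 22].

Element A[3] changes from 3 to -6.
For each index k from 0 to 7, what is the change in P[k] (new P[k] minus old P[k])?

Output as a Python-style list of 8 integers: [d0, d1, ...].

Element change: A[3] 3 -> -6, delta = -9
For k < 3: P[k] unchanged, delta_P[k] = 0
For k >= 3: P[k] shifts by exactly -9
Delta array: [0, 0, 0, -9, -9, -9, -9, -9]

Answer: [0, 0, 0, -9, -9, -9, -9, -9]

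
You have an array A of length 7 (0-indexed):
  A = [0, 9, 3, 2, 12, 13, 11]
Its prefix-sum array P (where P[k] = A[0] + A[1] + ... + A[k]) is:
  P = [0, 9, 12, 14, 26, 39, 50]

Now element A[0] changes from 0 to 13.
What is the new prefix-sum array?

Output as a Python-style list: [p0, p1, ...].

Answer: [13, 22, 25, 27, 39, 52, 63]

Derivation:
Change: A[0] 0 -> 13, delta = 13
P[k] for k < 0: unchanged (A[0] not included)
P[k] for k >= 0: shift by delta = 13
  P[0] = 0 + 13 = 13
  P[1] = 9 + 13 = 22
  P[2] = 12 + 13 = 25
  P[3] = 14 + 13 = 27
  P[4] = 26 + 13 = 39
  P[5] = 39 + 13 = 52
  P[6] = 50 + 13 = 63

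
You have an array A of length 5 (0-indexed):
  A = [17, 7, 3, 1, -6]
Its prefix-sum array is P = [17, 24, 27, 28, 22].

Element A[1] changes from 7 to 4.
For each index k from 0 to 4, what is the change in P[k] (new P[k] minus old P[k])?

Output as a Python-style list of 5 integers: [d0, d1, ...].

Answer: [0, -3, -3, -3, -3]

Derivation:
Element change: A[1] 7 -> 4, delta = -3
For k < 1: P[k] unchanged, delta_P[k] = 0
For k >= 1: P[k] shifts by exactly -3
Delta array: [0, -3, -3, -3, -3]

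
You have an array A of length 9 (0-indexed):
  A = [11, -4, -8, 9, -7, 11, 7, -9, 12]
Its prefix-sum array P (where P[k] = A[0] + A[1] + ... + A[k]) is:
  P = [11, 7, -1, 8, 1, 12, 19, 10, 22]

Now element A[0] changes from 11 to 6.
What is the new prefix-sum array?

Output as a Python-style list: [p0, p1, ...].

Change: A[0] 11 -> 6, delta = -5
P[k] for k < 0: unchanged (A[0] not included)
P[k] for k >= 0: shift by delta = -5
  P[0] = 11 + -5 = 6
  P[1] = 7 + -5 = 2
  P[2] = -1 + -5 = -6
  P[3] = 8 + -5 = 3
  P[4] = 1 + -5 = -4
  P[5] = 12 + -5 = 7
  P[6] = 19 + -5 = 14
  P[7] = 10 + -5 = 5
  P[8] = 22 + -5 = 17

Answer: [6, 2, -6, 3, -4, 7, 14, 5, 17]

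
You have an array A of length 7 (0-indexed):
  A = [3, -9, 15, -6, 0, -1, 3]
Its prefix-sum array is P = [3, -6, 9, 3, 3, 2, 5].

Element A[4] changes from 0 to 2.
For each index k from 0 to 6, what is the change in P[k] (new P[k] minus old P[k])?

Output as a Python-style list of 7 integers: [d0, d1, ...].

Answer: [0, 0, 0, 0, 2, 2, 2]

Derivation:
Element change: A[4] 0 -> 2, delta = 2
For k < 4: P[k] unchanged, delta_P[k] = 0
For k >= 4: P[k] shifts by exactly 2
Delta array: [0, 0, 0, 0, 2, 2, 2]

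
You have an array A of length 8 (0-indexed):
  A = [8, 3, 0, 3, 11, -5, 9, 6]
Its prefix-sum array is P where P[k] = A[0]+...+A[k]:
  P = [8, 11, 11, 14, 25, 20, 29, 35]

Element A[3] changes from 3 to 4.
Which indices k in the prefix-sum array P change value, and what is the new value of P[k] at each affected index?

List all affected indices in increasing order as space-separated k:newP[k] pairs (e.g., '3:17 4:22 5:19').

P[k] = A[0] + ... + A[k]
P[k] includes A[3] iff k >= 3
Affected indices: 3, 4, ..., 7; delta = 1
  P[3]: 14 + 1 = 15
  P[4]: 25 + 1 = 26
  P[5]: 20 + 1 = 21
  P[6]: 29 + 1 = 30
  P[7]: 35 + 1 = 36

Answer: 3:15 4:26 5:21 6:30 7:36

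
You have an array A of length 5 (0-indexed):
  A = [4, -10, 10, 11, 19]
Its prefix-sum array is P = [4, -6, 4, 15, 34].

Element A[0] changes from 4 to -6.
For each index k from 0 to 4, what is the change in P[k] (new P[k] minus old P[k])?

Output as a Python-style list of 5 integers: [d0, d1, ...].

Element change: A[0] 4 -> -6, delta = -10
For k < 0: P[k] unchanged, delta_P[k] = 0
For k >= 0: P[k] shifts by exactly -10
Delta array: [-10, -10, -10, -10, -10]

Answer: [-10, -10, -10, -10, -10]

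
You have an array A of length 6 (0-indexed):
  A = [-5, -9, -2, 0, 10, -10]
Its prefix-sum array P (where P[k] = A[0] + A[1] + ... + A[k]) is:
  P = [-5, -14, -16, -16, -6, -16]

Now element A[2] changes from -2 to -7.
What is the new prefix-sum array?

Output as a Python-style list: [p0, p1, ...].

Answer: [-5, -14, -21, -21, -11, -21]

Derivation:
Change: A[2] -2 -> -7, delta = -5
P[k] for k < 2: unchanged (A[2] not included)
P[k] for k >= 2: shift by delta = -5
  P[0] = -5 + 0 = -5
  P[1] = -14 + 0 = -14
  P[2] = -16 + -5 = -21
  P[3] = -16 + -5 = -21
  P[4] = -6 + -5 = -11
  P[5] = -16 + -5 = -21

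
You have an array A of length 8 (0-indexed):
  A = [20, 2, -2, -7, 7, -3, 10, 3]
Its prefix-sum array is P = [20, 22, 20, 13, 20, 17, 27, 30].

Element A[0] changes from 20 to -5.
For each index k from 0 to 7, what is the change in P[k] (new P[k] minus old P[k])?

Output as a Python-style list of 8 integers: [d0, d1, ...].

Answer: [-25, -25, -25, -25, -25, -25, -25, -25]

Derivation:
Element change: A[0] 20 -> -5, delta = -25
For k < 0: P[k] unchanged, delta_P[k] = 0
For k >= 0: P[k] shifts by exactly -25
Delta array: [-25, -25, -25, -25, -25, -25, -25, -25]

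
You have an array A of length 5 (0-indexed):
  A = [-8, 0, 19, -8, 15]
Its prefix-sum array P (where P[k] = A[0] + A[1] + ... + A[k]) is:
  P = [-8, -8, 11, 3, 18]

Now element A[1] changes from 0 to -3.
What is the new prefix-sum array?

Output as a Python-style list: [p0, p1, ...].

Answer: [-8, -11, 8, 0, 15]

Derivation:
Change: A[1] 0 -> -3, delta = -3
P[k] for k < 1: unchanged (A[1] not included)
P[k] for k >= 1: shift by delta = -3
  P[0] = -8 + 0 = -8
  P[1] = -8 + -3 = -11
  P[2] = 11 + -3 = 8
  P[3] = 3 + -3 = 0
  P[4] = 18 + -3 = 15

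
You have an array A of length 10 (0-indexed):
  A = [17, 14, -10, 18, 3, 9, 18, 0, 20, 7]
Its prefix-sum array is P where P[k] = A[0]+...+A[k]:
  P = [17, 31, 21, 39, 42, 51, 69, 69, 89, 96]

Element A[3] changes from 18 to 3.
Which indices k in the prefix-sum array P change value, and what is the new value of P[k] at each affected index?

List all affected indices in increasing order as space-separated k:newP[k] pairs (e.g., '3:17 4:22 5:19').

Answer: 3:24 4:27 5:36 6:54 7:54 8:74 9:81

Derivation:
P[k] = A[0] + ... + A[k]
P[k] includes A[3] iff k >= 3
Affected indices: 3, 4, ..., 9; delta = -15
  P[3]: 39 + -15 = 24
  P[4]: 42 + -15 = 27
  P[5]: 51 + -15 = 36
  P[6]: 69 + -15 = 54
  P[7]: 69 + -15 = 54
  P[8]: 89 + -15 = 74
  P[9]: 96 + -15 = 81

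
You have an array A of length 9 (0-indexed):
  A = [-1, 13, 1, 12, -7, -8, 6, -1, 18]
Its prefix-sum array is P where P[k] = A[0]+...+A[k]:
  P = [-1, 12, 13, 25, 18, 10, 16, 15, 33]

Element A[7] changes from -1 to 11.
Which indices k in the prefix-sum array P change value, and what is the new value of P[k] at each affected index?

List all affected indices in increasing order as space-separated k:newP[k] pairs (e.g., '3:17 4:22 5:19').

P[k] = A[0] + ... + A[k]
P[k] includes A[7] iff k >= 7
Affected indices: 7, 8, ..., 8; delta = 12
  P[7]: 15 + 12 = 27
  P[8]: 33 + 12 = 45

Answer: 7:27 8:45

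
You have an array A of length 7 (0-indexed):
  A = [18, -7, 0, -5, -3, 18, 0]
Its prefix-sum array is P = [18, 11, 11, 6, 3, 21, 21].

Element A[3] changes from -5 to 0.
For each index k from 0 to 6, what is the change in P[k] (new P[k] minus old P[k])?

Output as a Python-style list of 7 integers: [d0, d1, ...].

Answer: [0, 0, 0, 5, 5, 5, 5]

Derivation:
Element change: A[3] -5 -> 0, delta = 5
For k < 3: P[k] unchanged, delta_P[k] = 0
For k >= 3: P[k] shifts by exactly 5
Delta array: [0, 0, 0, 5, 5, 5, 5]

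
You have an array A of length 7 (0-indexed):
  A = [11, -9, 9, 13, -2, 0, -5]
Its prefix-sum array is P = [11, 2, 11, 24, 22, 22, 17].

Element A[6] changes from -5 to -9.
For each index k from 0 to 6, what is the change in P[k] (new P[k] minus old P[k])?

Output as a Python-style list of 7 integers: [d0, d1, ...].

Answer: [0, 0, 0, 0, 0, 0, -4]

Derivation:
Element change: A[6] -5 -> -9, delta = -4
For k < 6: P[k] unchanged, delta_P[k] = 0
For k >= 6: P[k] shifts by exactly -4
Delta array: [0, 0, 0, 0, 0, 0, -4]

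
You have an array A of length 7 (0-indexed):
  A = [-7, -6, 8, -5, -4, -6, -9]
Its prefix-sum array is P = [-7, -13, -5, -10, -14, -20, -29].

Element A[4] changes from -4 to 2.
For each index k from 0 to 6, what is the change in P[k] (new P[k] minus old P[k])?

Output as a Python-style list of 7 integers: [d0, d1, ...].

Element change: A[4] -4 -> 2, delta = 6
For k < 4: P[k] unchanged, delta_P[k] = 0
For k >= 4: P[k] shifts by exactly 6
Delta array: [0, 0, 0, 0, 6, 6, 6]

Answer: [0, 0, 0, 0, 6, 6, 6]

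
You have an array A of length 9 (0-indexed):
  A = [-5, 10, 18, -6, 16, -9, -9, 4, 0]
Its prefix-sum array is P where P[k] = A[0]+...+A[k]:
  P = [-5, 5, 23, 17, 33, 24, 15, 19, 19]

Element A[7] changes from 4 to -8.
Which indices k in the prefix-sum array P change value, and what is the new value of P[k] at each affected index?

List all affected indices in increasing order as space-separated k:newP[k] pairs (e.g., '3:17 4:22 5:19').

Answer: 7:7 8:7

Derivation:
P[k] = A[0] + ... + A[k]
P[k] includes A[7] iff k >= 7
Affected indices: 7, 8, ..., 8; delta = -12
  P[7]: 19 + -12 = 7
  P[8]: 19 + -12 = 7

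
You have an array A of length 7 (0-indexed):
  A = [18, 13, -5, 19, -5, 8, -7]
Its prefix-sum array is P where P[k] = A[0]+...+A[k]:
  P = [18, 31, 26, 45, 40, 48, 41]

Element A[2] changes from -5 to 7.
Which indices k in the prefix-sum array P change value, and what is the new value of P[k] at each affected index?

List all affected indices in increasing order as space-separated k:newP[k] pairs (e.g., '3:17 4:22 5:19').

P[k] = A[0] + ... + A[k]
P[k] includes A[2] iff k >= 2
Affected indices: 2, 3, ..., 6; delta = 12
  P[2]: 26 + 12 = 38
  P[3]: 45 + 12 = 57
  P[4]: 40 + 12 = 52
  P[5]: 48 + 12 = 60
  P[6]: 41 + 12 = 53

Answer: 2:38 3:57 4:52 5:60 6:53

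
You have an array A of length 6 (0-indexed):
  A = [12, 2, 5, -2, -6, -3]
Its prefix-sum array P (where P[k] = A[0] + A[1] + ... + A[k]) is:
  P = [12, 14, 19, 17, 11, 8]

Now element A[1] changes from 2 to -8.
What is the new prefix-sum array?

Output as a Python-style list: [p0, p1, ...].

Answer: [12, 4, 9, 7, 1, -2]

Derivation:
Change: A[1] 2 -> -8, delta = -10
P[k] for k < 1: unchanged (A[1] not included)
P[k] for k >= 1: shift by delta = -10
  P[0] = 12 + 0 = 12
  P[1] = 14 + -10 = 4
  P[2] = 19 + -10 = 9
  P[3] = 17 + -10 = 7
  P[4] = 11 + -10 = 1
  P[5] = 8 + -10 = -2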